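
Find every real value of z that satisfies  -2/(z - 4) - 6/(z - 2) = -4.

Multiply both sides by (z - 4)(z - 2):
-2(z - 2) - 6(z - 4) = -4(z - 4)(z - 2).
Expand and collect terms: -4z² + 32z - 60 = 0.
Factor or apply the quadratic formula: z = 3 or z = 5.
Neither value makes a denominator zero (z ≠ 4, z ≠ 2), so both are valid.

z = 3 or z = 5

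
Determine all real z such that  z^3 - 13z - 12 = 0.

z = -3 or z = -1 or z = 4

Possible rational roots are divisors of -12. Testing z = 4 gives 0, so (z - 4) is a factor.
Divide: z^3 - 13z - 12 = (z - 4)(z^2 + 4z + 3).
Factor the quadratic: z = -1 or z = -3.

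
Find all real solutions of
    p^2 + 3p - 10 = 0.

p = -5 or p = 2

Factor: (p - 2)(p + 5) = 0.
So p = 2 or p = -5.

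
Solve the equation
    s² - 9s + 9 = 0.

s = 1.1459 or s = 7.8541

Discriminant: (-9)² − 4·1·9 = 45.
Quadratic formula: s = (9 ± √45) / 2.
So s = 3·√(5)/2 + 9/2 ≈ 7.8541 or s = 9/2 - 3·√(5)/2 ≈ 1.1459.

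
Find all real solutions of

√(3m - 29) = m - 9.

m = 10 or m = 11

Square both sides: 3m - 29 = (m - 9)².
Expand and rearrange: m² - 21m + 110 = 0.
Solving gives m = 11 or m = 10.
Check each candidate in the original equation:
  m = 11: √(4) = 2, while m - 9 = 2 — valid.
  m = 10: √(1) = 1, while m - 9 = 1 — valid.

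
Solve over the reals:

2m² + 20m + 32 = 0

Factor: 2(m + 2)(m + 8) = 0.
So m = -2 or m = -8.

m = -8 or m = -2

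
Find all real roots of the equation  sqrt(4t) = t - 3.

Square both sides: 4t = (t - 3)^2.
Expand and rearrange: t^2 - 10t + 9 = 0.
Solving gives t = 9 or t = 1.
Check each candidate in the original equation:
  t = 9: sqrt(36) = 6, while t - 3 = 6 — valid.
  t = 1: sqrt(4) = 2, while t - 3 = -2 — extraneous.

t = 9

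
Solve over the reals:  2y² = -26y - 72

y = -9 or y = -4

Bring every term to one side: 2y² + 26y + 72 = 0.
Factor: 2(y + 9)(y + 4) = 0.
So y = -9 or y = -4.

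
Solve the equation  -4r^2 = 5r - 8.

r = -2.1712 or r = 0.9212

Rearrange to standard form: -4r^2 - 5r + 8 = 0.
Discriminant: (-5)^2 - 4*(-4)*8 = 153.
Quadratic formula: r = (5 +/- sqrt(153)) / (-8).
So r = -3*sqrt(17)/8 - 5/8 ~= -2.1712 or r = -5/8 + 3*sqrt(17)/8 ~= 0.9212.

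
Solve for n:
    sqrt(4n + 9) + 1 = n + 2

n = 4

Isolate the radical: sqrt(4n + 9) = n + 1.
Square both sides: 4n + 9 = (n + 1)^2.
Expand and rearrange: n^2 - 2n - 8 = 0.
Solving gives n = 4 or n = -2.
Check each candidate in the original equation:
  n = 4: sqrt(25) = 5, while n + 1 = 5 — valid.
  n = -2: sqrt(1) = 1, while n + 1 = -1 — extraneous.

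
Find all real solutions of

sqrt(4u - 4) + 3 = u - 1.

u = 10

Isolate the radical: sqrt(4u - 4) = u - 4.
Square both sides: 4u - 4 = (u - 4)^2.
Expand and rearrange: u^2 - 12u + 20 = 0.
Solving gives u = 10 or u = 2.
Check each candidate in the original equation:
  u = 10: sqrt(36) = 6, while u - 4 = 6 — valid.
  u = 2: sqrt(4) = 2, while u - 4 = -2 — extraneous.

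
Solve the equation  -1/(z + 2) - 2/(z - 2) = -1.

z = -1.3723 or z = 4.3723

Multiply both sides by (z + 2)(z - 2):
-(z - 2) - 2(z + 2) = -(z + 2)(z - 2).
Expand and collect terms: -z² + 3z + 6 = 0.
By the quadratic formula, z = (-3 ± √33) / -2, so z ≈ -1.3723 or z ≈ 4.3723.
Neither value makes a denominator zero (z ≠ -2, z ≠ 2), so both are valid.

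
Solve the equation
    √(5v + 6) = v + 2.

Square both sides: 5v + 6 = (v + 2)².
Expand and rearrange: v² - v - 2 = 0.
Solving gives v = 2 or v = -1.
Check each candidate in the original equation:
  v = 2: √(16) = 4, while v + 2 = 4 — valid.
  v = -1: √(1) = 1, while v + 2 = 1 — valid.

v = -1 or v = 2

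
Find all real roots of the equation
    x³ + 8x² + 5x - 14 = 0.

x = -7 or x = -2 or x = 1

Possible rational roots are divisors of -14. Testing x = -2 gives 0, so (x + 2) is a factor.
Divide: x³ + 8x² + 5x - 14 = (x + 2)(x² + 6x - 7).
Factor the quadratic: x = 1 or x = -7.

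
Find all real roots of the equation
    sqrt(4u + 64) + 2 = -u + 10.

u = 0

Isolate the radical: sqrt(4u + 64) = -u + 8.
Square both sides: 4u + 64 = (-u + 8)^2.
Expand and rearrange: u^2 - 20u = 0.
Solving gives u = 20 or u = 0.
Check each candidate in the original equation:
  u = 20: sqrt(144) = 12, while -u + 8 = -12 — extraneous.
  u = 0: sqrt(64) = 8, while -u + 8 = 8 — valid.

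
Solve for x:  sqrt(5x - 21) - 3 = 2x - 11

x = 4.25 or x = 5

Isolate the radical: sqrt(5x - 21) = 2x - 8.
Square both sides: 5x - 21 = (2x - 8)^2.
Expand and rearrange: 4x^2 - 37x + 85 = 0.
Solving gives x = 5 or x = 4.25.
Check each candidate in the original equation:
  x = 5: sqrt(4) = 2, while 2x - 8 = 2 — valid.
  x = 4.25: sqrt(0.25) = 0.5, while 2x - 8 = 0.5 — valid.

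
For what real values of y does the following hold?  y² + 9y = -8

Bring every term to one side: y² + 9y + 8 = 0.
Factor: (y + 1)(y + 8) = 0.
So y = -1 or y = -8.

y = -8 or y = -1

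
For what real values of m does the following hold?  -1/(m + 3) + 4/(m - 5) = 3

Multiply both sides by (m + 3)(m - 5):
-(m - 5) + 4(m + 3) = 3(m + 3)(m - 5).
Expand and collect terms: 3m² - 9m - 62 = 0.
By the quadratic formula, m = (9 ± √825) / 6, so m ≈ 6.2871 or m ≈ -3.2871.
Neither value makes a denominator zero (m ≠ -3, m ≠ 5), so both are valid.

m = -3.2871 or m = 6.2871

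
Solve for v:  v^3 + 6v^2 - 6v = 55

Rearrange: v^3 + 6v^2 - 6v - 55 = 0.
Possible rational roots are divisors of -55. Testing v = -5 gives 0, so (v + 5) is a factor.
Divide: v^3 + 6v^2 - 6v - 55 = (v + 5)(v^2 + v - 11).
Apply the quadratic formula to v^2 + v - 11 = 0: v = (-1 +/- sqrt(45))/2, i.e. v ~= 2.8541 or v ~= -3.8541.

v = -5 or v = -3.8541 or v = 2.8541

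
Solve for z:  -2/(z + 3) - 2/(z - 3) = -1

Multiply both sides by (z + 3)(z - 3):
-2(z - 3) - 2(z + 3) = -(z + 3)(z - 3).
Expand and collect terms: -z² + 4z + 9 = 0.
By the quadratic formula, z = (-4 ± √52) / -2, so z ≈ -1.6056 or z ≈ 5.6056.
Neither value makes a denominator zero (z ≠ -3, z ≠ 3), so both are valid.

z = -1.6056 or z = 5.6056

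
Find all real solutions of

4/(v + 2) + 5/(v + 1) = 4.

Multiply both sides by (v + 2)(v + 1):
4(v + 1) + 5(v + 2) = 4(v + 2)(v + 1).
Expand and collect terms: 4v^2 + 3v - 6 = 0.
By the quadratic formula, v = (-3 +/- sqrt(105)) / 8, so v ~= 0.9059 or v ~= -1.6559.
Neither value makes a denominator zero (v != -2, v != -1), so both are valid.

v = -1.6559 or v = 0.9059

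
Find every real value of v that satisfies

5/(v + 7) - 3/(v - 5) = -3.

Multiply both sides by (v + 7)(v - 5):
5(v - 5) - 3(v + 7) = -3(v + 7)(v - 5).
Expand and collect terms: -3v^2 - 8v + 151 = 0.
By the quadratic formula, v = (8 +/- sqrt(1876)) / -6, so v ~= -8.5521 or v ~= 5.8855.
Neither value makes a denominator zero (v != -7, v != 5), so both are valid.

v = -8.5521 or v = 5.8855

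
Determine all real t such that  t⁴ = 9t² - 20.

Let u = t². The equation becomes u² - 9u + 20 = 0.
Factor: (u - 4)(u - 5) = 0, so u = 4 or u = 5.
t² = 4 gives t = ±2.
t² = 5 gives t = ±√(5) ≈ ±2.2361.

t = -2.2361 or t = -2 or t = 2 or t = 2.2361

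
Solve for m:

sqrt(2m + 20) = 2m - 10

Square both sides: 2m + 20 = (2m - 10)^2.
Expand and rearrange: 4m^2 - 42m + 80 = 0.
Solving gives m = 8 or m = 2.5.
Check each candidate in the original equation:
  m = 8: sqrt(36) = 6, while 2m - 10 = 6 — valid.
  m = 2.5: sqrt(25) = 5, while 2m - 10 = -5 — extraneous.

m = 8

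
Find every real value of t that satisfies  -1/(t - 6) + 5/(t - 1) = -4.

Multiply both sides by (t - 6)(t - 1):
-(t - 1) + 5(t - 6) = -4(t - 6)(t - 1).
Expand and collect terms: -4t² + 24t + 5 = 0.
By the quadratic formula, t = (-24 ± √656) / -8, so t ≈ -0.2016 or t ≈ 6.2016.
Neither value makes a denominator zero (t ≠ 6, t ≠ 1), so both are valid.

t = -0.2016 or t = 6.2016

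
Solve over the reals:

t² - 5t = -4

Bring every term to one side: t² - 5t + 4 = 0.
Factor: (t - 4)(t - 1) = 0.
So t = 4 or t = 1.

t = 1 or t = 4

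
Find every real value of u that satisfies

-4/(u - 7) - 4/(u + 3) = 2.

Multiply both sides by (u - 7)(u + 3):
-4(u + 3) - 4(u - 7) = 2(u - 7)(u + 3).
Expand and collect terms: 2u² - 58 = 0.
By the quadratic formula, u = (0 ± √464) / 4, so u ≈ 5.3852 or u ≈ -5.3852.
Neither value makes a denominator zero (u ≠ 7, u ≠ -3), so both are valid.

u = -5.3852 or u = 5.3852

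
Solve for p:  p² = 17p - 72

p = 8 or p = 9

Bring every term to one side: p² - 17p + 72 = 0.
Factor: (p - 9)(p - 8) = 0.
So p = 9 or p = 8.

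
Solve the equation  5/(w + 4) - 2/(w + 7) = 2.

Multiply both sides by (w + 4)(w + 7):
5(w + 7) - 2(w + 4) = 2(w + 4)(w + 7).
Expand and collect terms: 2w² + 19w + 29 = 0.
By the quadratic formula, w = (-19 ± √129) / 4, so w ≈ -1.9105 or w ≈ -7.5895.
Neither value makes a denominator zero (w ≠ -4, w ≠ -7), so both are valid.

w = -7.5895 or w = -1.9105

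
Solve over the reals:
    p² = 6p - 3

Rearrange to standard form: p² - 6p + 3 = 0.
Discriminant: (-6)² − 4·1·3 = 24.
Quadratic formula: p = (6 ± √24) / 2.
So p = √(6) + 3 ≈ 5.4495 or p = 3 - √(6) ≈ 0.5505.

p = 0.5505 or p = 5.4495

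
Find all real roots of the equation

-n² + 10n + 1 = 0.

n = -0.099 or n = 10.099

Discriminant: (10)² − 4·(-1)·1 = 104.
Quadratic formula: n = (-10 ± √104) / (-2).
So n = 5 - √(26) ≈ -0.099 or n = 5 + √(26) ≈ 10.099.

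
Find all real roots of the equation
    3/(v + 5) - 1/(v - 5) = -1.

Multiply both sides by (v + 5)(v - 5):
3(v - 5) - (v + 5) = -(v + 5)(v - 5).
Expand and collect terms: -v^2 - 2v + 45 = 0.
By the quadratic formula, v = (2 +/- sqrt(184)) / -2, so v ~= -7.7823 or v ~= 5.7823.
Neither value makes a denominator zero (v != -5, v != 5), so both are valid.

v = -7.7823 or v = 5.7823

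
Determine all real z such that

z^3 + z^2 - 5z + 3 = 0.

z = -3 or z = 1

Possible rational roots are divisors of 3. Testing z = -3 gives 0, so (z + 3) is a factor.
Divide: z^3 + z^2 - 5z + 3 = (z + 3)(z^2 - 2z + 1).
The quadratic has the repeated root z = 1.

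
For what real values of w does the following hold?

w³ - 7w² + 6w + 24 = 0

Possible rational roots are divisors of 24. Testing w = 4 gives 0, so (w - 4) is a factor.
Divide: w³ - 7w² + 6w + 24 = (w - 4)(w² - 3w - 6).
Apply the quadratic formula to w² - 3w - 6 = 0: w = (3 ± √33)/2, i.e. w ≈ 4.3723 or w ≈ -1.3723.

w = -1.3723 or w = 4 or w = 4.3723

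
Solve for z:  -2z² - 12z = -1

z = -6.0822 or z = 0.0822

Rearrange to standard form: -2z² - 12z + 1 = 0.
Discriminant: (-12)² − 4·(-2)·1 = 152.
Quadratic formula: z = (12 ± √152) / (-4).
So z = -√(38)/2 - 3 ≈ -6.0822 or z = -3 + √(38)/2 ≈ 0.0822.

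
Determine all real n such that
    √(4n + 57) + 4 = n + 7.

n = 6

Isolate the radical: √(4n + 57) = n + 3.
Square both sides: 4n + 57 = (n + 3)².
Expand and rearrange: n² + 2n - 48 = 0.
Solving gives n = 6 or n = -8.
Check each candidate in the original equation:
  n = 6: √(81) = 9, while n + 3 = 9 — valid.
  n = -8: √(25) = 5, while n + 3 = -5 — extraneous.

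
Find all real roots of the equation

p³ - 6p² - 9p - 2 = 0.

Possible rational roots are divisors of -2. Testing p = -1 gives 0, so (p + 1) is a factor.
Divide: p³ - 6p² - 9p - 2 = (p + 1)(p² - 7p - 2).
Apply the quadratic formula to p² - 7p - 2 = 0: p = (7 ± √57)/2, i.e. p ≈ 7.2749 or p ≈ -0.2749.

p = -1 or p = -0.2749 or p = 7.2749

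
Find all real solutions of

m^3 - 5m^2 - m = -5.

Rearrange: m^3 - 5m^2 - m + 5 = 0.
Possible rational roots are divisors of 5. Testing m = 5 gives 0, so (m - 5) is a factor.
Divide: m^3 - 5m^2 - m + 5 = (m - 5)(m^2 - 1).
Factor the quadratic: m = 1 or m = -1.

m = -1 or m = 1 or m = 5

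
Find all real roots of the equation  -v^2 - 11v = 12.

v = -9.772 or v = -1.228

Rearrange to standard form: -v^2 - 11v - 12 = 0.
Discriminant: (-11)^2 - 4*(-1)*(-12) = 73.
Quadratic formula: v = (11 +/- sqrt(73)) / (-2).
So v = -11/2 - sqrt(73)/2 ~= -9.772 or v = -11/2 + sqrt(73)/2 ~= -1.228.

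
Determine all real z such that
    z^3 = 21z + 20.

Rearrange: z^3 - 21z - 20 = 0.
Possible rational roots are divisors of -20. Testing z = 5 gives 0, so (z - 5) is a factor.
Divide: z^3 - 21z - 20 = (z - 5)(z^2 + 5z + 4).
Factor the quadratic: z = -1 or z = -4.

z = -4 or z = -1 or z = 5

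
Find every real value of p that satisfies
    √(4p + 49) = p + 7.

p = 0

Square both sides: 4p + 49 = (p + 7)².
Expand and rearrange: p² + 10p = 0.
Solving gives p = 0 or p = -10.
Check each candidate in the original equation:
  p = 0: √(49) = 7, while p + 7 = 7 — valid.
  p = -10: √(9) = 3, while p + 7 = -3 — extraneous.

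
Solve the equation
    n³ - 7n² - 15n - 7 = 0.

Possible rational roots are divisors of -7. Testing n = -1 gives 0, so (n + 1) is a factor.
Divide: n³ - 7n² - 15n - 7 = (n + 1)(n² - 8n - 7).
Apply the quadratic formula to n² - 8n - 7 = 0: n = (8 ± √92)/2, i.e. n ≈ 8.7958 or n ≈ -0.7958.

n = -1 or n = -0.7958 or n = 8.7958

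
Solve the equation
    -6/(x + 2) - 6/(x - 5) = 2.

Multiply both sides by (x + 2)(x - 5):
-6(x - 5) - 6(x + 2) = 2(x + 2)(x - 5).
Expand and collect terms: 2x^2 + 6x - 38 = 0.
By the quadratic formula, x = (-6 +/- sqrt(340)) / 4, so x ~= 3.1098 or x ~= -6.1098.
Neither value makes a denominator zero (x != -2, x != 5), so both are valid.

x = -6.1098 or x = 3.1098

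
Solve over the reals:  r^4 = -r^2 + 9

Let u = r^2. The equation becomes u^2 + u - 9 = 0.
By the quadratic formula, u = -1/2 + sqrt(37)/2 or u = -sqrt(37)/2 - 1/2.
r^2 = -1/2 + sqrt(37)/2 gives r = +/-sqrt(-1/2 + sqrt(37)/2) ~= +/-1.5942.
r^2 = -sqrt(37)/2 - 1/2 < 0 has no real solution.

r = -1.5942 or r = 1.5942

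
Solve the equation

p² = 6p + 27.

Bring every term to one side: p² - 6p - 27 = 0.
Factor: (p - 9)(p + 3) = 0.
So p = 9 or p = -3.

p = -3 or p = 9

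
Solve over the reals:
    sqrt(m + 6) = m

m = 3

Square both sides: m + 6 = (m)^2.
Expand and rearrange: m^2 - m - 6 = 0.
Solving gives m = 3 or m = -2.
Check each candidate in the original equation:
  m = 3: sqrt(9) = 3, while m = 3 — valid.
  m = -2: sqrt(4) = 2, while m = -2 — extraneous.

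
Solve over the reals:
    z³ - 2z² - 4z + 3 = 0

z = -1.618 or z = 0.618 or z = 3

Possible rational roots are divisors of 3. Testing z = 3 gives 0, so (z - 3) is a factor.
Divide: z³ - 2z² - 4z + 3 = (z - 3)(z² + z - 1).
Apply the quadratic formula to z² + z - 1 = 0: z = (-1 ± √5)/2, i.e. z ≈ 0.618 or z ≈ -1.618.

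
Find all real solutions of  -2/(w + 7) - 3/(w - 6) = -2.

Multiply both sides by (w + 7)(w - 6):
-2(w - 6) - 3(w + 7) = -2(w + 7)(w - 6).
Expand and collect terms: -2w^2 + 3w + 93 = 0.
By the quadratic formula, w = (-3 +/- sqrt(753)) / -4, so w ~= -6.1102 or w ~= 7.6102.
Neither value makes a denominator zero (w != -7, w != 6), so both are valid.

w = -6.1102 or w = 7.6102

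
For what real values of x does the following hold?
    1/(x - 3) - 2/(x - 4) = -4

Multiply both sides by (x - 3)(x - 4):
(x - 4) - 2(x - 3) = -4(x - 3)(x - 4).
Expand and collect terms: -4x^2 + 29x - 50 = 0.
By the quadratic formula, x = (-29 +/- sqrt(41)) / -8, so x ~= 2.8246 or x ~= 4.4254.
Neither value makes a denominator zero (x != 3, x != 4), so both are valid.

x = 2.8246 or x = 4.4254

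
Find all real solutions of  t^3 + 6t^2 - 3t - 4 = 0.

Possible rational roots are divisors of -4. Testing t = 1 gives 0, so (t - 1) is a factor.
Divide: t^3 + 6t^2 - 3t - 4 = (t - 1)(t^2 + 7t + 4).
Apply the quadratic formula to t^2 + 7t + 4 = 0: t = (-7 +/- sqrt(33))/2, i.e. t ~= -0.6277 or t ~= -6.3723.

t = -6.3723 or t = -0.6277 or t = 1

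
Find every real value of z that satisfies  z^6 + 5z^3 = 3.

Let u = z^3. The equation becomes u^2 + 5u - 3 = 0.
By the quadratic formula, u = -5/2 + sqrt(37)/2 or u = -sqrt(37)/2 - 5/2.
z^3 = -5/2 + sqrt(37)/2 gives z = (-5/2 + sqrt(37)/2)^(1/3) ~= 0.815.
z^3 = -sqrt(37)/2 - 5/2 gives z = -(5/2 + sqrt(37)/2)^(1/3) ~= -1.7696.

z = -1.7696 or z = 0.815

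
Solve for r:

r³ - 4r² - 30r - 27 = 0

Possible rational roots are divisors of -27. Testing r = -3 gives 0, so (r + 3) is a factor.
Divide: r³ - 4r² - 30r - 27 = (r + 3)(r² - 7r - 9).
Apply the quadratic formula to r² - 7r - 9 = 0: r = (7 ± √85)/2, i.e. r ≈ 8.1098 or r ≈ -1.1098.

r = -3 or r = -1.1098 or r = 8.1098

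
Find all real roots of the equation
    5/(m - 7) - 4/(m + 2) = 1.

m = -4.8102 or m = 10.8102

Multiply both sides by (m - 7)(m + 2):
5(m + 2) - 4(m - 7) = (m - 7)(m + 2).
Expand and collect terms: m² - 6m - 52 = 0.
By the quadratic formula, m = (6 ± √244) / 2, so m ≈ 10.8102 or m ≈ -4.8102.
Neither value makes a denominator zero (m ≠ 7, m ≠ -2), so both are valid.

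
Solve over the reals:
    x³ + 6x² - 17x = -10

Rearrange: x³ + 6x² - 17x + 10 = 0.
Possible rational roots are divisors of 10. Testing x = 1 gives 0, so (x - 1) is a factor.
Divide: x³ + 6x² - 17x + 10 = (x - 1)(x² + 7x - 10).
Apply the quadratic formula to x² + 7x - 10 = 0: x = (-7 ± √89)/2, i.e. x ≈ 1.217 or x ≈ -8.217.

x = -8.217 or x = 1 or x = 1.217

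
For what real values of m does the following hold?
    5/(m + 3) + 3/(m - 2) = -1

Multiply both sides by (m + 3)(m - 2):
5(m - 2) + 3(m + 3) = -(m + 3)(m - 2).
Expand and collect terms: -m^2 - 9m + 7 = 0.
By the quadratic formula, m = (9 +/- sqrt(109)) / -2, so m ~= -9.7202 or m ~= 0.7202.
Neither value makes a denominator zero (m != -3, m != 2), so both are valid.

m = -9.7202 or m = 0.7202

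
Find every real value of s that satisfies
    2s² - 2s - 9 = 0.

Discriminant: (-2)² − 4·2·(-9) = 76.
Quadratic formula: s = (2 ± √76) / 4.
So s = 1/2 + √(19)/2 ≈ 2.6794 or s = 1/2 - √(19)/2 ≈ -1.6794.

s = -1.6794 or s = 2.6794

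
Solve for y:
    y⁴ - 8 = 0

y = -1.6818 or y = 1.6818

Let u = y². The equation becomes u² - 8 = 0.
By the quadratic formula, u = 2·√(2) or u = -2·√(2).
y² = 2·√(2) gives y = ±2^(3/4) ≈ ±1.6818.
y² = -2·√(2) < 0 has no real solution.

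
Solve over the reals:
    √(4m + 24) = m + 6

Square both sides: 4m + 24 = (m + 6)².
Expand and rearrange: m² + 8m + 12 = 0.
Solving gives m = -2 or m = -6.
Check each candidate in the original equation:
  m = -2: √(16) = 4, while m + 6 = 4 — valid.
  m = -6: √(0) = 0, while m + 6 = 0 — valid.

m = -6 or m = -2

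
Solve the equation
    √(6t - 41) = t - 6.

Square both sides: 6t - 41 = (t - 6)².
Expand and rearrange: t² - 18t + 77 = 0.
Solving gives t = 11 or t = 7.
Check each candidate in the original equation:
  t = 11: √(25) = 5, while t - 6 = 5 — valid.
  t = 7: √(1) = 1, while t - 6 = 1 — valid.

t = 7 or t = 11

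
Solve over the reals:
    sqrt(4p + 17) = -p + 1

p = -2

Square both sides: 4p + 17 = (-p + 1)^2.
Expand and rearrange: p^2 - 6p - 16 = 0.
Solving gives p = 8 or p = -2.
Check each candidate in the original equation:
  p = 8: sqrt(49) = 7, while -p + 1 = -7 — extraneous.
  p = -2: sqrt(9) = 3, while -p + 1 = 3 — valid.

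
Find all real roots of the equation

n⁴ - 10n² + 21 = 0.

Let u = n². The equation becomes u² - 10u + 21 = 0.
Factor: (u - 7)(u - 3) = 0, so u = 7 or u = 3.
n² = 7 gives n = ±√(7) ≈ ±2.6458.
n² = 3 gives n = ±√(3) ≈ ±1.7321.

n = -2.6458 or n = -1.7321 or n = 1.7321 or n = 2.6458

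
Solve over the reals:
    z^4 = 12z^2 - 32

Let u = z^2. The equation becomes u^2 - 12u + 32 = 0.
Factor: (u - 4)(u - 8) = 0, so u = 4 or u = 8.
z^2 = 4 gives z = +/-2.
z^2 = 8 gives z = +/-2*sqrt(2) ~= +/-2.8284.

z = -2.8284 or z = -2 or z = 2 or z = 2.8284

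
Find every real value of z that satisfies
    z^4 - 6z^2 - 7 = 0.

Let u = z^2. The equation becomes u^2 - 6u - 7 = 0.
Factor: (u - 7)(u + 1) = 0, so u = 7 or u = -1.
z^2 = 7 gives z = +/-sqrt(7) ~= +/-2.6458.
z^2 = -1 < 0 has no real solution.

z = -2.6458 or z = 2.6458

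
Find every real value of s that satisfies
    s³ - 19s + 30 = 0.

Possible rational roots are divisors of 30. Testing s = -5 gives 0, so (s + 5) is a factor.
Divide: s³ - 19s + 30 = (s + 5)(s² - 5s + 6).
Factor the quadratic: s = 3 or s = 2.

s = -5 or s = 2 or s = 3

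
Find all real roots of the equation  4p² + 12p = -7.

Rearrange to standard form: 4p² + 12p + 7 = 0.
Discriminant: (12)² − 4·4·7 = 32.
Quadratic formula: p = (-12 ± √32) / 8.
So p = -3/2 + √(2)/2 ≈ -0.7929 or p = -3/2 - √(2)/2 ≈ -2.2071.

p = -2.2071 or p = -0.7929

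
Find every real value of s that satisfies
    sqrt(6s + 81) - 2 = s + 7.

Isolate the radical: sqrt(6s + 81) = s + 9.
Square both sides: 6s + 81 = (s + 9)^2.
Expand and rearrange: s^2 + 12s = 0.
Solving gives s = 0 or s = -12.
Check each candidate in the original equation:
  s = 0: sqrt(81) = 9, while s + 9 = 9 — valid.
  s = -12: sqrt(9) = 3, while s + 9 = -3 — extraneous.

s = 0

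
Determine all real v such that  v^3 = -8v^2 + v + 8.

v = -8 or v = -1 or v = 1

Rearrange: v^3 + 8v^2 - v - 8 = 0.
Possible rational roots are divisors of -8. Testing v = -1 gives 0, so (v + 1) is a factor.
Divide: v^3 + 8v^2 - v - 8 = (v + 1)(v^2 + 7v - 8).
Factor the quadratic: v = 1 or v = -8.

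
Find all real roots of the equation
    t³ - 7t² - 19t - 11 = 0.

Possible rational roots are divisors of -11. Testing t = -1 gives 0, so (t + 1) is a factor.
Divide: t³ - 7t² - 19t - 11 = (t + 1)(t² - 8t - 11).
Apply the quadratic formula to t² - 8t - 11 = 0: t = (8 ± √108)/2, i.e. t ≈ 9.1962 or t ≈ -1.1962.

t = -1.1962 or t = -1 or t = 9.1962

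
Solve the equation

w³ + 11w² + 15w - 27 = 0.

w = -9 or w = -3 or w = 1

Possible rational roots are divisors of -27. Testing w = -3 gives 0, so (w + 3) is a factor.
Divide: w³ + 11w² + 15w - 27 = (w + 3)(w² + 8w - 9).
Factor the quadratic: w = 1 or w = -9.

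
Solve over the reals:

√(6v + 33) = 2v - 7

Square both sides: 6v + 33 = (2v - 7)².
Expand and rearrange: 4v² - 34v + 16 = 0.
Solving gives v = 8 or v = 0.5.
Check each candidate in the original equation:
  v = 8: √(81) = 9, while 2v - 7 = 9 — valid.
  v = 0.5: √(36) = 6, while 2v - 7 = -6 — extraneous.

v = 8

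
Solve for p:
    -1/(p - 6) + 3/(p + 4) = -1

p = -6.7823 or p = 6.7823

Multiply both sides by (p - 6)(p + 4):
-(p + 4) + 3(p - 6) = -(p - 6)(p + 4).
Expand and collect terms: -p² + 46 = 0.
By the quadratic formula, p = (0 ± √184) / -2, so p ≈ -6.7823 or p ≈ 6.7823.
Neither value makes a denominator zero (p ≠ 6, p ≠ -4), so both are valid.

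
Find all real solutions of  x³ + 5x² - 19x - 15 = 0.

x = -7.3166 or x = -0.6834 or x = 3

Possible rational roots are divisors of -15. Testing x = 3 gives 0, so (x - 3) is a factor.
Divide: x³ + 5x² - 19x - 15 = (x - 3)(x² + 8x + 5).
Apply the quadratic formula to x² + 8x + 5 = 0: x = (-8 ± √44)/2, i.e. x ≈ -0.6834 or x ≈ -7.3166.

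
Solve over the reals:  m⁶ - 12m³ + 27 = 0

m = 1.4422 or m = 2.0801

Let u = m³. The equation becomes u² - 12u + 27 = 0.
Factor: (u - 9)(u - 3) = 0, so u = 9 or u = 3.
m³ = 9 gives m = ∛(9) ≈ 2.0801.
m³ = 3 gives m = ∛(3) ≈ 1.4422.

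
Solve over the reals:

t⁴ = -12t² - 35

No real solutions.

Let u = t². The equation becomes u² + 12u + 35 = 0.
Factor: (u + 7)(u + 5) = 0, so u = -7 or u = -5.
t² = -7 < 0 has no real solution.
t² = -5 < 0 has no real solution.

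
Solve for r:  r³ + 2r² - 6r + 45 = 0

Possible rational roots are divisors of 45. Testing r = -5 gives 0, so (r + 5) is a factor.
Divide: r³ + 2r² - 6r + 45 = (r + 5)(r² - 3r + 9).
The quadratic r² - 3r + 9 has discriminant -27 < 0, so no further real roots.

r = -5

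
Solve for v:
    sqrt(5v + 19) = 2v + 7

v = -2

Square both sides: 5v + 19 = (2v + 7)^2.
Expand and rearrange: 4v^2 + 23v + 30 = 0.
Solving gives v = -2 or v = -3.75.
Check each candidate in the original equation:
  v = -2: sqrt(9) = 3, while 2v + 7 = 3 — valid.
  v = -3.75: sqrt(0.25) = 0.5, while 2v + 7 = -0.5 — extraneous.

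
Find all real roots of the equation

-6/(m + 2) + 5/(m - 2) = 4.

m = -3.2097 or m = 2.9597

Multiply both sides by (m + 2)(m - 2):
-6(m - 2) + 5(m + 2) = 4(m + 2)(m - 2).
Expand and collect terms: 4m^2 + m - 38 = 0.
By the quadratic formula, m = (-1 +/- sqrt(609)) / 8, so m ~= 2.9597 or m ~= -3.2097.
Neither value makes a denominator zero (m != -2, m != 2), so both are valid.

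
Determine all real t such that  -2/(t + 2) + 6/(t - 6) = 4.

t = -2.4244 or t = 7.4244

Multiply both sides by (t + 2)(t - 6):
-2(t - 6) + 6(t + 2) = 4(t + 2)(t - 6).
Expand and collect terms: 4t² - 20t - 72 = 0.
By the quadratic formula, t = (20 ± √1552) / 8, so t ≈ 7.4244 or t ≈ -2.4244.
Neither value makes a denominator zero (t ≠ -2, t ≠ 6), so both are valid.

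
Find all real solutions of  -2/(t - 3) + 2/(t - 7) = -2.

t = 5

Multiply both sides by (t - 3)(t - 7):
-2(t - 7) + 2(t - 3) = -2(t - 3)(t - 7).
Expand and collect terms: -2t^2 + 20t - 50 = 0.
This has the repeated root t = 5.
Neither value makes a denominator zero (t != 3, t != 7), so both are valid.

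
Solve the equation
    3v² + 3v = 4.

v = -1.7583 or v = 0.7583

Rearrange to standard form: 3v² + 3v - 4 = 0.
Discriminant: (3)² − 4·3·(-4) = 57.
Quadratic formula: v = (-3 ± √57) / 6.
So v = -1/2 + √(57)/6 ≈ 0.7583 or v = -√(57)/6 - 1/2 ≈ -1.7583.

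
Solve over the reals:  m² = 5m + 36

Bring every term to one side: m² - 5m - 36 = 0.
Factor: (m - 9)(m + 4) = 0.
So m = 9 or m = -4.

m = -4 or m = 9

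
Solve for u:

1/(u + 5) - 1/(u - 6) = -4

Multiply both sides by (u + 5)(u - 6):
(u - 6) - (u + 5) = -4(u + 5)(u - 6).
Expand and collect terms: -4u² + 4u + 131 = 0.
By the quadratic formula, u = (-4 ± √2112) / -8, so u ≈ -5.2446 or u ≈ 6.2446.
Neither value makes a denominator zero (u ≠ -5, u ≠ 6), so both are valid.

u = -5.2446 or u = 6.2446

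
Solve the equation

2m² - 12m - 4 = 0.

Discriminant: (-12)² − 4·2·(-4) = 176.
Quadratic formula: m = (12 ± √176) / 4.
So m = 3 + √(11) ≈ 6.3166 or m = 3 - √(11) ≈ -0.3166.

m = -0.3166 or m = 6.3166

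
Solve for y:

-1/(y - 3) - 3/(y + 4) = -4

y = -3.2787 or y = 3.2787

Multiply both sides by (y - 3)(y + 4):
-(y + 4) - 3(y - 3) = -4(y - 3)(y + 4).
Expand and collect terms: -4y^2 + 43 = 0.
By the quadratic formula, y = (0 +/- sqrt(688)) / -8, so y ~= -3.2787 or y ~= 3.2787.
Neither value makes a denominator zero (y != 3, y != -4), so both are valid.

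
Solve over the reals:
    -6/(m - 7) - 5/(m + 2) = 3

Multiply both sides by (m - 7)(m + 2):
-6(m + 2) - 5(m - 7) = 3(m - 7)(m + 2).
Expand and collect terms: 3m² - 4m - 65 = 0.
By the quadratic formula, m = (4 ± √796) / 6, so m ≈ 5.3689 or m ≈ -4.0356.
Neither value makes a denominator zero (m ≠ 7, m ≠ -2), so both are valid.

m = -4.0356 or m = 5.3689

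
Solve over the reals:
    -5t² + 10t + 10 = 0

Discriminant: (10)² − 4·(-5)·10 = 300.
Quadratic formula: t = (-10 ± √300) / (-10).
So t = 1 - √(3) ≈ -0.7321 or t = 1 + √(3) ≈ 2.7321.

t = -0.7321 or t = 2.7321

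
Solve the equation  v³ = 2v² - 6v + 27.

Rearrange: v³ - 2v² + 6v - 27 = 0.
Possible rational roots are divisors of -27. Testing v = 3 gives 0, so (v - 3) is a factor.
Divide: v³ - 2v² + 6v - 27 = (v - 3)(v² + v + 9).
The quadratic v² + v + 9 has discriminant -35 < 0, so no further real roots.

v = 3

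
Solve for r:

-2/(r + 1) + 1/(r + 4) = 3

r = -3.5486 or r = -1.7847

Multiply both sides by (r + 1)(r + 4):
-2(r + 4) + (r + 1) = 3(r + 1)(r + 4).
Expand and collect terms: 3r^2 + 16r + 19 = 0.
By the quadratic formula, r = (-16 +/- sqrt(28)) / 6, so r ~= -1.7847 or r ~= -3.5486.
Neither value makes a denominator zero (r != -1, r != -4), so both are valid.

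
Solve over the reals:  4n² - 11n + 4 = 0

Discriminant: (-11)² − 4·4·4 = 57.
Quadratic formula: n = (11 ± √57) / 8.
So n = √(57)/8 + 11/8 ≈ 2.3187 or n = 11/8 - √(57)/8 ≈ 0.4313.

n = 0.4313 or n = 2.3187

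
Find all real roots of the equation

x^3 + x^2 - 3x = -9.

Rearrange: x^3 + x^2 - 3x + 9 = 0.
Possible rational roots are divisors of 9. Testing x = -3 gives 0, so (x + 3) is a factor.
Divide: x^3 + x^2 - 3x + 9 = (x + 3)(x^2 - 2x + 3).
The quadratic x^2 - 2x + 3 has discriminant -8 < 0, so no further real roots.

x = -3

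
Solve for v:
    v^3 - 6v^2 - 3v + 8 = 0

Possible rational roots are divisors of 8. Testing v = 1 gives 0, so (v - 1) is a factor.
Divide: v^3 - 6v^2 - 3v + 8 = (v - 1)(v^2 - 5v - 8).
Apply the quadratic formula to v^2 - 5v - 8 = 0: v = (5 +/- sqrt(57))/2, i.e. v ~= 6.2749 or v ~= -1.2749.

v = -1.2749 or v = 1 or v = 6.2749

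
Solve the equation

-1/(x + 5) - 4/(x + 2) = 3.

Multiply both sides by (x + 5)(x + 2):
-(x + 2) - 4(x + 5) = 3(x + 5)(x + 2).
Expand and collect terms: 3x² + 26x + 52 = 0.
By the quadratic formula, x = (-26 ± √52) / 6, so x ≈ -3.1315 or x ≈ -5.5352.
Neither value makes a denominator zero (x ≠ -5, x ≠ -2), so both are valid.

x = -5.5352 or x = -3.1315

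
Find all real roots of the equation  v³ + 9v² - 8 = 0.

Possible rational roots are divisors of -8. Testing v = -1 gives 0, so (v + 1) is a factor.
Divide: v³ + 9v² - 8 = (v + 1)(v² + 8v - 8).
Apply the quadratic formula to v² + 8v - 8 = 0: v = (-8 ± √96)/2, i.e. v ≈ 0.899 or v ≈ -8.899.

v = -8.899 or v = -1 or v = 0.899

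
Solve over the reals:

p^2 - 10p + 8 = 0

p = 0.8769 or p = 9.1231

Discriminant: (-10)^2 - 4*1*8 = 68.
Quadratic formula: p = (10 +/- sqrt(68)) / 2.
So p = sqrt(17) + 5 ~= 9.1231 or p = 5 - sqrt(17) ~= 0.8769.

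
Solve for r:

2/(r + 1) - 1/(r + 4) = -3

r = -3.5486 or r = -1.7847

Multiply both sides by (r + 1)(r + 4):
2(r + 4) - (r + 1) = -3(r + 1)(r + 4).
Expand and collect terms: -3r^2 - 16r - 19 = 0.
By the quadratic formula, r = (16 +/- sqrt(28)) / -6, so r ~= -3.5486 or r ~= -1.7847.
Neither value makes a denominator zero (r != -1, r != -4), so both are valid.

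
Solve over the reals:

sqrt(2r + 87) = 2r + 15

Square both sides: 2r + 87 = (2r + 15)^2.
Expand and rearrange: 4r^2 + 58r + 138 = 0.
Solving gives r = -3 or r = -11.5.
Check each candidate in the original equation:
  r = -3: sqrt(81) = 9, while 2r + 15 = 9 — valid.
  r = -11.5: sqrt(64) = 8, while 2r + 15 = -8 — extraneous.

r = -3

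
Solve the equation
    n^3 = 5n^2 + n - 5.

Rearrange: n^3 - 5n^2 - n + 5 = 0.
Possible rational roots are divisors of 5. Testing n = 1 gives 0, so (n - 1) is a factor.
Divide: n^3 - 5n^2 - n + 5 = (n - 1)(n^2 - 4n - 5).
Factor the quadratic: n = 5 or n = -1.

n = -1 or n = 1 or n = 5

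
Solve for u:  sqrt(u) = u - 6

u = 9

Square both sides: u = (u - 6)^2.
Expand and rearrange: u^2 - 13u + 36 = 0.
Solving gives u = 9 or u = 4.
Check each candidate in the original equation:
  u = 9: sqrt(9) = 3, while u - 6 = 3 — valid.
  u = 4: sqrt(4) = 2, while u - 6 = -2 — extraneous.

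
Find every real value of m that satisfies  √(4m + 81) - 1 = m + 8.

m = 0

Isolate the radical: √(4m + 81) = m + 9.
Square both sides: 4m + 81 = (m + 9)².
Expand and rearrange: m² + 14m = 0.
Solving gives m = 0 or m = -14.
Check each candidate in the original equation:
  m = 0: √(81) = 9, while m + 9 = 9 — valid.
  m = -14: √(25) = 5, while m + 9 = -5 — extraneous.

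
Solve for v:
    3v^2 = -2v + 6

Rearrange to standard form: 3v^2 + 2v - 6 = 0.
Discriminant: (2)^2 - 4*3*(-6) = 76.
Quadratic formula: v = (-2 +/- sqrt(76)) / 6.
So v = -1/3 + sqrt(19)/3 ~= 1.1196 or v = -sqrt(19)/3 - 1/3 ~= -1.7863.

v = -1.7863 or v = 1.1196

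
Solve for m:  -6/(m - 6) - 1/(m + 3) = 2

m = -3.7231 or m = 3.2231

Multiply both sides by (m - 6)(m + 3):
-6(m + 3) - (m - 6) = 2(m - 6)(m + 3).
Expand and collect terms: 2m² + m - 24 = 0.
By the quadratic formula, m = (-1 ± √193) / 4, so m ≈ 3.2231 or m ≈ -3.7231.
Neither value makes a denominator zero (m ≠ 6, m ≠ -3), so both are valid.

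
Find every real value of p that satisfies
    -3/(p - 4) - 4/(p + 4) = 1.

p = -9.1789 or p = 2.1789

Multiply both sides by (p - 4)(p + 4):
-3(p + 4) - 4(p - 4) = (p - 4)(p + 4).
Expand and collect terms: p² + 7p - 20 = 0.
By the quadratic formula, p = (-7 ± √129) / 2, so p ≈ 2.1789 or p ≈ -9.1789.
Neither value makes a denominator zero (p ≠ 4, p ≠ -4), so both are valid.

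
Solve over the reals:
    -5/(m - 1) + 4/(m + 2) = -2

m = -3.2604 or m = 2.7604

Multiply both sides by (m - 1)(m + 2):
-5(m + 2) + 4(m - 1) = -2(m - 1)(m + 2).
Expand and collect terms: -2m² - m + 18 = 0.
By the quadratic formula, m = (1 ± √145) / -4, so m ≈ -3.2604 or m ≈ 2.7604.
Neither value makes a denominator zero (m ≠ 1, m ≠ -2), so both are valid.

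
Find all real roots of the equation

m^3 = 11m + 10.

m = -2.7016 or m = -1 or m = 3.7016

Rearrange: m^3 - 11m - 10 = 0.
Possible rational roots are divisors of -10. Testing m = -1 gives 0, so (m + 1) is a factor.
Divide: m^3 - 11m - 10 = (m + 1)(m^2 - m - 10).
Apply the quadratic formula to m^2 - m - 10 = 0: m = (1 +/- sqrt(41))/2, i.e. m ~= 3.7016 or m ~= -2.7016.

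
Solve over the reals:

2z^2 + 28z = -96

Bring every term to one side: 2z^2 + 28z + 96 = 0.
Factor: 2(z + 8)(z + 6) = 0.
So z = -8 or z = -6.

z = -8 or z = -6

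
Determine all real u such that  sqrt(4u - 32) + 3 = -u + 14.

Isolate the radical: sqrt(4u - 32) = -u + 11.
Square both sides: 4u - 32 = (-u + 11)^2.
Expand and rearrange: u^2 - 26u + 153 = 0.
Solving gives u = 17 or u = 9.
Check each candidate in the original equation:
  u = 17: sqrt(36) = 6, while -u + 11 = -6 — extraneous.
  u = 9: sqrt(4) = 2, while -u + 11 = 2 — valid.

u = 9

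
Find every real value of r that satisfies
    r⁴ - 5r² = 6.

r = -2.4495 or r = 2.4495

Let u = r². The equation becomes u² - 5u - 6 = 0.
Factor: (u + 1)(u - 6) = 0, so u = -1 or u = 6.
r² = -1 < 0 has no real solution.
r² = 6 gives r = ±√(6) ≈ ±2.4495.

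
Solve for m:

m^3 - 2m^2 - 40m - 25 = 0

Possible rational roots are divisors of -25. Testing m = -5 gives 0, so (m + 5) is a factor.
Divide: m^3 - 2m^2 - 40m - 25 = (m + 5)(m^2 - 7m - 5).
Apply the quadratic formula to m^2 - 7m - 5 = 0: m = (7 +/- sqrt(69))/2, i.e. m ~= 7.6533 or m ~= -0.6533.

m = -5 or m = -0.6533 or m = 7.6533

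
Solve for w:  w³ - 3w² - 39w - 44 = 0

w = -4 or w = -1.3218 or w = 8.3218

Possible rational roots are divisors of -44. Testing w = -4 gives 0, so (w + 4) is a factor.
Divide: w³ - 3w² - 39w - 44 = (w + 4)(w² - 7w - 11).
Apply the quadratic formula to w² - 7w - 11 = 0: w = (7 ± √93)/2, i.e. w ≈ 8.3218 or w ≈ -1.3218.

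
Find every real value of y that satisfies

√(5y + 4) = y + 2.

y = 0 or y = 1

Square both sides: 5y + 4 = (y + 2)².
Expand and rearrange: y² - y = 0.
Solving gives y = 1 or y = 0.
Check each candidate in the original equation:
  y = 1: √(9) = 3, while y + 2 = 3 — valid.
  y = 0: √(4) = 2, while y + 2 = 2 — valid.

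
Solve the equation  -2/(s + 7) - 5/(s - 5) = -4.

Multiply both sides by (s + 7)(s - 5):
-2(s - 5) - 5(s + 7) = -4(s + 7)(s - 5).
Expand and collect terms: -4s² - s + 165 = 0.
By the quadratic formula, s = (1 ± √2641) / -8, so s ≈ -6.5488 or s ≈ 6.2988.
Neither value makes a denominator zero (s ≠ -7, s ≠ 5), so both are valid.

s = -6.5488 or s = 6.2988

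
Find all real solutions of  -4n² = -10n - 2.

Rearrange to standard form: -4n² + 10n + 2 = 0.
Discriminant: (10)² − 4·(-4)·2 = 132.
Quadratic formula: n = (-10 ± √132) / (-8).
So n = 5/4 - √(33)/4 ≈ -0.1861 or n = 5/4 + √(33)/4 ≈ 2.6861.

n = -0.1861 or n = 2.6861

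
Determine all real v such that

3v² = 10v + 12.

v = -0.9367 or v = 4.2701

Rearrange to standard form: 3v² - 10v - 12 = 0.
Discriminant: (-10)² − 4·3·(-12) = 244.
Quadratic formula: v = (10 ± √244) / 6.
So v = 5/3 + √(61)/3 ≈ 4.2701 or v = 5/3 - √(61)/3 ≈ -0.9367.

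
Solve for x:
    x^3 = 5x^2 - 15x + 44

Rearrange: x^3 - 5x^2 + 15x - 44 = 0.
Possible rational roots are divisors of -44. Testing x = 4 gives 0, so (x - 4) is a factor.
Divide: x^3 - 5x^2 + 15x - 44 = (x - 4)(x^2 - x + 11).
The quadratic x^2 - x + 11 has discriminant -43 < 0, so no further real roots.

x = 4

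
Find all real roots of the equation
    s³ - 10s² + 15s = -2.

Rearrange: s³ - 10s² + 15s + 2 = 0.
Possible rational roots are divisors of 2. Testing s = 2 gives 0, so (s - 2) is a factor.
Divide: s³ - 10s² + 15s + 2 = (s - 2)(s² - 8s - 1).
Apply the quadratic formula to s² - 8s - 1 = 0: s = (8 ± √68)/2, i.e. s ≈ 8.1231 or s ≈ -0.1231.

s = -0.1231 or s = 2 or s = 8.1231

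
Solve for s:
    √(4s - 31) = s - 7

Square both sides: 4s - 31 = (s - 7)².
Expand and rearrange: s² - 18s + 80 = 0.
Solving gives s = 10 or s = 8.
Check each candidate in the original equation:
  s = 10: √(9) = 3, while s - 7 = 3 — valid.
  s = 8: √(1) = 1, while s - 7 = 1 — valid.

s = 8 or s = 10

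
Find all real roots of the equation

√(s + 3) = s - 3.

s = 6

Square both sides: s + 3 = (s - 3)².
Expand and rearrange: s² - 7s + 6 = 0.
Solving gives s = 6 or s = 1.
Check each candidate in the original equation:
  s = 6: √(9) = 3, while s - 3 = 3 — valid.
  s = 1: √(4) = 2, while s - 3 = -2 — extraneous.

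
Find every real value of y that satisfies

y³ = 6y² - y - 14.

y = -1.3166 or y = 2 or y = 5.3166

Rearrange: y³ - 6y² + y + 14 = 0.
Possible rational roots are divisors of 14. Testing y = 2 gives 0, so (y - 2) is a factor.
Divide: y³ - 6y² + y + 14 = (y - 2)(y² - 4y - 7).
Apply the quadratic formula to y² - 4y - 7 = 0: y = (4 ± √44)/2, i.e. y ≈ 5.3166 or y ≈ -1.3166.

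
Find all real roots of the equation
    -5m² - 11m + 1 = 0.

Discriminant: (-11)² − 4·(-5)·1 = 141.
Quadratic formula: m = (11 ± √141) / (-10).
So m = -√(141)/10 - 11/10 ≈ -2.2874 or m = -11/10 + √(141)/10 ≈ 0.0874.

m = -2.2874 or m = 0.0874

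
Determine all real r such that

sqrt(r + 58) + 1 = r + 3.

Isolate the radical: sqrt(r + 58) = r + 2.
Square both sides: r + 58 = (r + 2)^2.
Expand and rearrange: r^2 + 3r - 54 = 0.
Solving gives r = 6 or r = -9.
Check each candidate in the original equation:
  r = 6: sqrt(64) = 8, while r + 2 = 8 — valid.
  r = -9: sqrt(49) = 7, while r + 2 = -7 — extraneous.

r = 6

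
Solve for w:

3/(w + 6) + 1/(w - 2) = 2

Multiply both sides by (w + 6)(w - 2):
3(w - 2) + (w + 6) = 2(w + 6)(w - 2).
Expand and collect terms: 2w² + 4w - 24 = 0.
By the quadratic formula, w = (-4 ± √208) / 4, so w ≈ 2.6056 or w ≈ -4.6056.
Neither value makes a denominator zero (w ≠ -6, w ≠ 2), so both are valid.

w = -4.6056 or w = 2.6056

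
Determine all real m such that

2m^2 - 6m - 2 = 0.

m = -0.3028 or m = 3.3028

Discriminant: (-6)^2 - 4*2*(-2) = 52.
Quadratic formula: m = (6 +/- sqrt(52)) / 4.
So m = 3/2 + sqrt(13)/2 ~= 3.3028 or m = 3/2 - sqrt(13)/2 ~= -0.3028.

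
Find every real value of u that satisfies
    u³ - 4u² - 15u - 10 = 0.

Possible rational roots are divisors of -10. Testing u = -1 gives 0, so (u + 1) is a factor.
Divide: u³ - 4u² - 15u - 10 = (u + 1)(u² - 5u - 10).
Apply the quadratic formula to u² - 5u - 10 = 0: u = (5 ± √65)/2, i.e. u ≈ 6.5311 or u ≈ -1.5311.

u = -1.5311 or u = -1 or u = 6.5311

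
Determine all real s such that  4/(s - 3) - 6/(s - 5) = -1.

Multiply both sides by (s - 3)(s - 5):
4(s - 5) - 6(s - 3) = -(s - 3)(s - 5).
Expand and collect terms: -s^2 + 10s - 13 = 0.
By the quadratic formula, s = (-10 +/- sqrt(48)) / -2, so s ~= 1.5359 or s ~= 8.4641.
Neither value makes a denominator zero (s != 3, s != 5), so both are valid.

s = 1.5359 or s = 8.4641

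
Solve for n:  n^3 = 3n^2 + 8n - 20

n = -2.7016 or n = 2 or n = 3.7016

Rearrange: n^3 - 3n^2 - 8n + 20 = 0.
Possible rational roots are divisors of 20. Testing n = 2 gives 0, so (n - 2) is a factor.
Divide: n^3 - 3n^2 - 8n + 20 = (n - 2)(n^2 - n - 10).
Apply the quadratic formula to n^2 - n - 10 = 0: n = (1 +/- sqrt(41))/2, i.e. n ~= 3.7016 or n ~= -2.7016.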